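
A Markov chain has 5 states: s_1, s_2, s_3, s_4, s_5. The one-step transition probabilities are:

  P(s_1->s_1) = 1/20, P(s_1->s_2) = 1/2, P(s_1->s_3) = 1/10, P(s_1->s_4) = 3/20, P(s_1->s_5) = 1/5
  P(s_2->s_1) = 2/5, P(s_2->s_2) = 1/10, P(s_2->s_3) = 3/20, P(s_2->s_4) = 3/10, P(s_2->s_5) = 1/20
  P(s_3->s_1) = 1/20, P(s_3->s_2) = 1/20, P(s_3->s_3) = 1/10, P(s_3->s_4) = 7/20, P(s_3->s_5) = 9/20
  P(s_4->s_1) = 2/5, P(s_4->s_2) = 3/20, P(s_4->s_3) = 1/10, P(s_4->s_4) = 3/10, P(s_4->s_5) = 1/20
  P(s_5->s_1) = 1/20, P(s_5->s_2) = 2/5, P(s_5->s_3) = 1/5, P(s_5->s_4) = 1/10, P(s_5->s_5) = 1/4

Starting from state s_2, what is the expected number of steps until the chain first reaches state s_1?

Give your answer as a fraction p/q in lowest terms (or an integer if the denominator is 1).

Let h_i = expected steps to first reach s_1 from state i.
Boundary: h_s_1 = 0.
First-step equations for the other states:
  h_s_2 = 1 + 2/5*h_s_1 + 1/10*h_s_2 + 3/20*h_s_3 + 3/10*h_s_4 + 1/20*h_s_5
  h_s_3 = 1 + 1/20*h_s_1 + 1/20*h_s_2 + 1/10*h_s_3 + 7/20*h_s_4 + 9/20*h_s_5
  h_s_4 = 1 + 2/5*h_s_1 + 3/20*h_s_2 + 1/10*h_s_3 + 3/10*h_s_4 + 1/20*h_s_5
  h_s_5 = 1 + 1/20*h_s_1 + 2/5*h_s_2 + 1/5*h_s_3 + 1/10*h_s_4 + 1/4*h_s_5

Substituting h_s_1 = 0 and rearranging gives the linear system (I - Q) h = 1:
  [9/10, -3/20, -3/10, -1/20] . (h_s_2, h_s_3, h_s_4, h_s_5) = 1
  [-1/20, 9/10, -7/20, -9/20] . (h_s_2, h_s_3, h_s_4, h_s_5) = 1
  [-3/20, -1/10, 7/10, -1/20] . (h_s_2, h_s_3, h_s_4, h_s_5) = 1
  [-2/5, -1/5, -1/10, 3/4] . (h_s_2, h_s_3, h_s_4, h_s_5) = 1

Solving yields:
  h_s_2 = 26176/8033
  h_s_3 = 39616/8033
  h_s_4 = 25504/8033
  h_s_5 = 38636/8033

Starting state is s_2, so the expected hitting time is h_s_2 = 26176/8033.

Answer: 26176/8033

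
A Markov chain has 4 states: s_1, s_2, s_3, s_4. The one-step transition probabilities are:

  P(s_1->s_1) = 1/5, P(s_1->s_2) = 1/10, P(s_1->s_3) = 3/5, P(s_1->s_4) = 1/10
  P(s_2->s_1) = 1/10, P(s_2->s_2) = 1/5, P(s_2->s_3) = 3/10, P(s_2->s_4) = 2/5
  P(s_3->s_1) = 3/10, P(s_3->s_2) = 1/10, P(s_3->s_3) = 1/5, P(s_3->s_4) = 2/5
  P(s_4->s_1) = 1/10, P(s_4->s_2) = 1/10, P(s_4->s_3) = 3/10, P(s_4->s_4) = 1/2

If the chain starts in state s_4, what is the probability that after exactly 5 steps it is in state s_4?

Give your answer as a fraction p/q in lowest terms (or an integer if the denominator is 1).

Answer: 38403/100000

Derivation:
Computing P^5 by repeated multiplication:
P^1 =
  s_1: [1/5, 1/10, 3/5, 1/10]
  s_2: [1/10, 1/5, 3/10, 2/5]
  s_3: [3/10, 1/10, 1/5, 2/5]
  s_4: [1/10, 1/10, 3/10, 1/2]
P^2 =
  s_1: [6/25, 11/100, 3/10, 7/20]
  s_2: [17/100, 3/25, 3/10, 41/100]
  s_3: [17/100, 11/100, 37/100, 7/20]
  s_4: [17/100, 11/100, 3/10, 21/50]
P^3 =
  s_1: [23/125, 111/1000, 171/500, 363/1000]
  s_2: [177/1000, 14/125, 321/1000, 39/100]
  s_3: [191/1000, 111/1000, 157/500, 48/125]
  s_4: [177/1000, 111/1000, 321/1000, 391/1000]
P^4 =
  s_1: [467/2500, 1111/10000, 321/1000, 3811/10000]
  s_2: [1819/10000, 139/1250, 321/1000, 3859/10000]
  s_3: [1819/10000, 1111/10000, 3259/10000, 3811/10000]
  s_4: [1819/10000, 1111/10000, 321/1000, 193/500]
P^5 =
  s_1: [1143/6250, 11111/100000, 16197/50000, 38207/100000]
  s_2: [18239/100000, 1389/12500, 32247/100000, 19201/50000]
  s_3: [18337/100000, 11111/100000, 16099/50000, 19177/50000]
  s_4: [18239/100000, 11111/100000, 32247/100000, 38403/100000]

(P^5)[s_4 -> s_4] = 38403/100000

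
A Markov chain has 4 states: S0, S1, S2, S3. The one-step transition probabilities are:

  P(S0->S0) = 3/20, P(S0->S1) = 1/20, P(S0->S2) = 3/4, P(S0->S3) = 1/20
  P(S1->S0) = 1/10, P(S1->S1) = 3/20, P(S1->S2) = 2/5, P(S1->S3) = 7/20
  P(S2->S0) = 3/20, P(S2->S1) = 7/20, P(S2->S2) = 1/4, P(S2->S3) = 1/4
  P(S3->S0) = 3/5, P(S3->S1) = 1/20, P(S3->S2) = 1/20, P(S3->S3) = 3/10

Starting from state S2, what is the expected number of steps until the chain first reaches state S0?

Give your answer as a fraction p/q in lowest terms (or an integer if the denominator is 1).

Answer: 9360/2507

Derivation:
Let h_i = expected steps to first reach S0 from state i.
Boundary: h_S0 = 0.
First-step equations for the other states:
  h_S1 = 1 + 1/10*h_S0 + 3/20*h_S1 + 2/5*h_S2 + 7/20*h_S3
  h_S2 = 1 + 3/20*h_S0 + 7/20*h_S1 + 1/4*h_S2 + 1/4*h_S3
  h_S3 = 1 + 3/5*h_S0 + 1/20*h_S1 + 1/20*h_S2 + 3/10*h_S3

Substituting h_S0 = 0 and rearranging gives the linear system (I - Q) h = 1:
  [17/20, -2/5, -7/20] . (h_S1, h_S2, h_S3) = 1
  [-7/20, 3/4, -1/4] . (h_S1, h_S2, h_S3) = 1
  [-1/20, -1/20, 7/10] . (h_S1, h_S2, h_S3) = 1

Solving yields:
  h_S1 = 9380/2507
  h_S2 = 9360/2507
  h_S3 = 4920/2507

Starting state is S2, so the expected hitting time is h_S2 = 9360/2507.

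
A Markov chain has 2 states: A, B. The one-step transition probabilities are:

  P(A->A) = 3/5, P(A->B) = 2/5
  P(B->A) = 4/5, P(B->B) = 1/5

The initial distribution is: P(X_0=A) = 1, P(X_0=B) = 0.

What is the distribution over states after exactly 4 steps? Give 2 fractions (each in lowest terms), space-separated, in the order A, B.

Propagating the distribution step by step (d_{t+1} = d_t * P):
d_0 = (A=1, B=0)
  d_1[A] = 1*3/5 + 0*4/5 = 3/5
  d_1[B] = 1*2/5 + 0*1/5 = 2/5
d_1 = (A=3/5, B=2/5)
  d_2[A] = 3/5*3/5 + 2/5*4/5 = 17/25
  d_2[B] = 3/5*2/5 + 2/5*1/5 = 8/25
d_2 = (A=17/25, B=8/25)
  d_3[A] = 17/25*3/5 + 8/25*4/5 = 83/125
  d_3[B] = 17/25*2/5 + 8/25*1/5 = 42/125
d_3 = (A=83/125, B=42/125)
  d_4[A] = 83/125*3/5 + 42/125*4/5 = 417/625
  d_4[B] = 83/125*2/5 + 42/125*1/5 = 208/625
d_4 = (A=417/625, B=208/625)

Answer: 417/625 208/625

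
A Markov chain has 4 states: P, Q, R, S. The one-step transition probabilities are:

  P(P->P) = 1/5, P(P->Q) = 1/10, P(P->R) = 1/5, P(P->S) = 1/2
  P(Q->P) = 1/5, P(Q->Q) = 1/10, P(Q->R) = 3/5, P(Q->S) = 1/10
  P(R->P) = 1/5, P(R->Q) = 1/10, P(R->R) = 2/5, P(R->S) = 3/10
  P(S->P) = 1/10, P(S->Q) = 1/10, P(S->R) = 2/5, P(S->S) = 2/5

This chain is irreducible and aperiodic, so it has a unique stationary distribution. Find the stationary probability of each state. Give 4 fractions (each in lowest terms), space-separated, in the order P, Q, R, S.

The stationary distribution satisfies pi = pi * P, i.e.:
  pi_P = 1/5*pi_P + 1/5*pi_Q + 1/5*pi_R + 1/10*pi_S
  pi_Q = 1/10*pi_P + 1/10*pi_Q + 1/10*pi_R + 1/10*pi_S
  pi_R = 1/5*pi_P + 3/5*pi_Q + 2/5*pi_R + 2/5*pi_S
  pi_S = 1/2*pi_P + 1/10*pi_Q + 3/10*pi_R + 2/5*pi_S
with normalization: pi_P + pi_Q + pi_R + pi_S = 1.

Using the first 3 balance equations plus normalization, the linear system A*pi = b is:
  [-4/5, 1/5, 1/5, 1/10] . pi = 0
  [1/10, -9/10, 1/10, 1/10] . pi = 0
  [1/5, 3/5, -3/5, 2/5] . pi = 0
  [1, 1, 1, 1] . pi = 1

Solving yields:
  pi_P = 19/115
  pi_Q = 1/10
  pi_R = 89/230
  pi_S = 8/23

Verification (pi * P):
  19/115*1/5 + 1/10*1/5 + 89/230*1/5 + 8/23*1/10 = 19/115 = pi_P  (ok)
  19/115*1/10 + 1/10*1/10 + 89/230*1/10 + 8/23*1/10 = 1/10 = pi_Q  (ok)
  19/115*1/5 + 1/10*3/5 + 89/230*2/5 + 8/23*2/5 = 89/230 = pi_R  (ok)
  19/115*1/2 + 1/10*1/10 + 89/230*3/10 + 8/23*2/5 = 8/23 = pi_S  (ok)

Answer: 19/115 1/10 89/230 8/23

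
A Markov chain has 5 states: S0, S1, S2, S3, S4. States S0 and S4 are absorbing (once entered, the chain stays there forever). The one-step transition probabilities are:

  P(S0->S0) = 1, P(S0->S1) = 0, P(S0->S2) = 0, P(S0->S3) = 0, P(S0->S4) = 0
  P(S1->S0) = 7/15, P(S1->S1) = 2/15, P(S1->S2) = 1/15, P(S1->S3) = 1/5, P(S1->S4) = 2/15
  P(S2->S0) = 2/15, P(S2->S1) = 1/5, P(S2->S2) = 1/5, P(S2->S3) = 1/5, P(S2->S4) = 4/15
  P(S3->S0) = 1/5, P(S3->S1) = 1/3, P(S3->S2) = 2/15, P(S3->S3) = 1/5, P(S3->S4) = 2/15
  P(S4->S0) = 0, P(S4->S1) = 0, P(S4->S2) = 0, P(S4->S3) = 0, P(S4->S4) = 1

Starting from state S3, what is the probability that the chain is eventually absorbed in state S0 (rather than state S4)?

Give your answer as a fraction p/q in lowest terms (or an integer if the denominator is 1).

Answer: 983/1545

Derivation:
Let a_i = P(absorbed in S0 | start in state i).
Boundary conditions: a_S0 = 1, a_S4 = 0.
For each transient state i, a_i = sum_j P(i->j) * a_j:
  a_S1 = 7/15*a_S0 + 2/15*a_S1 + 1/15*a_S2 + 1/5*a_S3 + 2/15*a_S4
  a_S2 = 2/15*a_S0 + 1/5*a_S1 + 1/5*a_S2 + 1/5*a_S3 + 4/15*a_S4
  a_S3 = 1/5*a_S0 + 1/3*a_S1 + 2/15*a_S2 + 1/5*a_S3 + 2/15*a_S4

Substituting a_S0 = 1 and a_S4 = 0, rearrange to (I - Q) a = r where r[i] = P(i -> S0):
  [13/15, -1/15, -1/5] . (a_S1, a_S2, a_S3) = 7/15
  [-1/5, 4/5, -1/5] . (a_S1, a_S2, a_S3) = 2/15
  [-1/3, -2/15, 4/5] . (a_S1, a_S2, a_S3) = 1/5

Solving yields:
  a_S1 = 373/515
  a_S2 = 261/515
  a_S3 = 983/1545

Starting state is S3, so the absorption probability is a_S3 = 983/1545.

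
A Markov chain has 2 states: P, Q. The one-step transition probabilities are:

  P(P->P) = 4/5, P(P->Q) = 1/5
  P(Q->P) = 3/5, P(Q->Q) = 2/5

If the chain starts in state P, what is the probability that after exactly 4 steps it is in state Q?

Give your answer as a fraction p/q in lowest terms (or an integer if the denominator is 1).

Answer: 156/625

Derivation:
Computing P^4 by repeated multiplication:
P^1 =
  P: [4/5, 1/5]
  Q: [3/5, 2/5]
P^2 =
  P: [19/25, 6/25]
  Q: [18/25, 7/25]
P^3 =
  P: [94/125, 31/125]
  Q: [93/125, 32/125]
P^4 =
  P: [469/625, 156/625]
  Q: [468/625, 157/625]

(P^4)[P -> Q] = 156/625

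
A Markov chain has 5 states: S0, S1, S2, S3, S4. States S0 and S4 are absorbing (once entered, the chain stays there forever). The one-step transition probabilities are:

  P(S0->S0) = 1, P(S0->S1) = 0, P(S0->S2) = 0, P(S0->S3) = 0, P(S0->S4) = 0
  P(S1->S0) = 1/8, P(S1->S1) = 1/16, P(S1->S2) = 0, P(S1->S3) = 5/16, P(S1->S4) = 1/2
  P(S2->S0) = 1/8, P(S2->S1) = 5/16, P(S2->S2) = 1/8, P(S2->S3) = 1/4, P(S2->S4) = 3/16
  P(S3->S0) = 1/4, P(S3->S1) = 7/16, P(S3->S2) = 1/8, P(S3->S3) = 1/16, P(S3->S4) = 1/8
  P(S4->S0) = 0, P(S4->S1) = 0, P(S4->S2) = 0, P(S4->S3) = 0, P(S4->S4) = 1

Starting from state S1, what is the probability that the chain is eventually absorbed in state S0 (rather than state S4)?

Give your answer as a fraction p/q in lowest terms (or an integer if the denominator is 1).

Answer: 352/1245

Derivation:
Let a_i = P(absorbed in S0 | start in state i).
Boundary conditions: a_S0 = 1, a_S4 = 0.
For each transient state i, a_i = sum_j P(i->j) * a_j:
  a_S1 = 1/8*a_S0 + 1/16*a_S1 + 0*a_S2 + 5/16*a_S3 + 1/2*a_S4
  a_S2 = 1/8*a_S0 + 5/16*a_S1 + 1/8*a_S2 + 1/4*a_S3 + 3/16*a_S4
  a_S3 = 1/4*a_S0 + 7/16*a_S1 + 1/8*a_S2 + 1/16*a_S3 + 1/8*a_S4

Substituting a_S0 = 1 and a_S4 = 0, rearrange to (I - Q) a = r where r[i] = P(i -> S0):
  [15/16, 0, -5/16] . (a_S1, a_S2, a_S3) = 1/8
  [-5/16, 7/8, -1/4] . (a_S1, a_S2, a_S3) = 1/8
  [-7/16, -1/8, 15/16] . (a_S1, a_S2, a_S3) = 1/4

Solving yields:
  a_S1 = 352/1245
  a_S2 = 463/1245
  a_S3 = 186/415

Starting state is S1, so the absorption probability is a_S1 = 352/1245.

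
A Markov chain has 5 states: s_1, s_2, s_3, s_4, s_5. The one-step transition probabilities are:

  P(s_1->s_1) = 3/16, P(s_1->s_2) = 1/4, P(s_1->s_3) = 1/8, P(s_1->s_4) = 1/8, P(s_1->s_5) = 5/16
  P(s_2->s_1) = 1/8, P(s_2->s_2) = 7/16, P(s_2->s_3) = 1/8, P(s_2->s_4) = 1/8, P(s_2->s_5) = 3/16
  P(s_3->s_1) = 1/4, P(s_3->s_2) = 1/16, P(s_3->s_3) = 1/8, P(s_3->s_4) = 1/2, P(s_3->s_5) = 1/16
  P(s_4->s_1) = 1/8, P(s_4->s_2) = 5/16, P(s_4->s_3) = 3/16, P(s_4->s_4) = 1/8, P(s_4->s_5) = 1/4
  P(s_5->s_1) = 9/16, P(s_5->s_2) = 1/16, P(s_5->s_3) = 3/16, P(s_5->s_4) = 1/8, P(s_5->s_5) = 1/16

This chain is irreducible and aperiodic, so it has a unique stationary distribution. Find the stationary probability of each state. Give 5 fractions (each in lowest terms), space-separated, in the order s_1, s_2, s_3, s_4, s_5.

Answer: 7729/32163 2619/10721 4759/32163 1935/10721 6013/32163

Derivation:
The stationary distribution satisfies pi = pi * P, i.e.:
  pi_s_1 = 3/16*pi_s_1 + 1/8*pi_s_2 + 1/4*pi_s_3 + 1/8*pi_s_4 + 9/16*pi_s_5
  pi_s_2 = 1/4*pi_s_1 + 7/16*pi_s_2 + 1/16*pi_s_3 + 5/16*pi_s_4 + 1/16*pi_s_5
  pi_s_3 = 1/8*pi_s_1 + 1/8*pi_s_2 + 1/8*pi_s_3 + 3/16*pi_s_4 + 3/16*pi_s_5
  pi_s_4 = 1/8*pi_s_1 + 1/8*pi_s_2 + 1/2*pi_s_3 + 1/8*pi_s_4 + 1/8*pi_s_5
  pi_s_5 = 5/16*pi_s_1 + 3/16*pi_s_2 + 1/16*pi_s_3 + 1/4*pi_s_4 + 1/16*pi_s_5
with normalization: pi_s_1 + pi_s_2 + pi_s_3 + pi_s_4 + pi_s_5 = 1.

Using the first 4 balance equations plus normalization, the linear system A*pi = b is:
  [-13/16, 1/8, 1/4, 1/8, 9/16] . pi = 0
  [1/4, -9/16, 1/16, 5/16, 1/16] . pi = 0
  [1/8, 1/8, -7/8, 3/16, 3/16] . pi = 0
  [1/8, 1/8, 1/2, -7/8, 1/8] . pi = 0
  [1, 1, 1, 1, 1] . pi = 1

Solving yields:
  pi_s_1 = 7729/32163
  pi_s_2 = 2619/10721
  pi_s_3 = 4759/32163
  pi_s_4 = 1935/10721
  pi_s_5 = 6013/32163

Verification (pi * P):
  7729/32163*3/16 + 2619/10721*1/8 + 4759/32163*1/4 + 1935/10721*1/8 + 6013/32163*9/16 = 7729/32163 = pi_s_1  (ok)
  7729/32163*1/4 + 2619/10721*7/16 + 4759/32163*1/16 + 1935/10721*5/16 + 6013/32163*1/16 = 2619/10721 = pi_s_2  (ok)
  7729/32163*1/8 + 2619/10721*1/8 + 4759/32163*1/8 + 1935/10721*3/16 + 6013/32163*3/16 = 4759/32163 = pi_s_3  (ok)
  7729/32163*1/8 + 2619/10721*1/8 + 4759/32163*1/2 + 1935/10721*1/8 + 6013/32163*1/8 = 1935/10721 = pi_s_4  (ok)
  7729/32163*5/16 + 2619/10721*3/16 + 4759/32163*1/16 + 1935/10721*1/4 + 6013/32163*1/16 = 6013/32163 = pi_s_5  (ok)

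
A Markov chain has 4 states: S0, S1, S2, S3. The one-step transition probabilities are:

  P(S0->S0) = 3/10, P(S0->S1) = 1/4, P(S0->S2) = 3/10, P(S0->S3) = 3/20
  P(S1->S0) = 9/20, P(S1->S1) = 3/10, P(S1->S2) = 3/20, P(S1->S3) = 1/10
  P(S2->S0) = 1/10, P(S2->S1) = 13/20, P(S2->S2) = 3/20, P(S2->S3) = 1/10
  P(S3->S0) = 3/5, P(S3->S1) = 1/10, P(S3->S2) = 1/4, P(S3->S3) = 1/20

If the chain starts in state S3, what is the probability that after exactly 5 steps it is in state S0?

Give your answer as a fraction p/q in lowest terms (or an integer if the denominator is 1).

Answer: 1091433/3200000

Derivation:
Computing P^5 by repeated multiplication:
P^1 =
  S0: [3/10, 1/4, 3/10, 3/20]
  S1: [9/20, 3/10, 3/20, 1/10]
  S2: [1/10, 13/20, 3/20, 1/10]
  S3: [3/5, 1/10, 1/4, 1/20]
P^2 =
  S0: [129/400, 9/25, 21/100, 43/400]
  S1: [69/200, 31/100, 91/400, 47/400]
  S2: [159/400, 131/400, 7/40, 1/10]
  S3: [7/25, 139/400, 49/200, 51/400]
P^3 =
  S0: [1377/4000, 2687/8000, 1673/8000, 443/4000]
  S1: [269/800, 2711/8000, 427/2000, 891/8000]
  S2: [2753/8000, 2571/8000, 1757/8000, 919/8000]
  S3: [2731/8000, 277/800, 819/4000, 861/8000]
P^4 =
  S0: [10937/32000, 53413/160000, 17017/80000, 4467/40000]
  S1: [54647/160000, 26851/80000, 8463/40000, 17799/160000]
  S2: [54199/160000, 5387/16000, 34097/160000, 8917/80000]
  S3: [13731/40000, 53291/160000, 6783/32000, 1787/16000]
P^5 =
  S0: [1091311/3200000, 1072081/3200000, 679791/3200000, 356817/3200000]
  S1: [273123/800000, 1071121/3200000, 679539/3200000, 22303/200000]
  S2: [546113/1600000, 134143/400000, 135653/640000, 71273/640000]
  S3: [1091433/3200000, 1071001/3200000, 10633/50000, 178527/1600000]

(P^5)[S3 -> S0] = 1091433/3200000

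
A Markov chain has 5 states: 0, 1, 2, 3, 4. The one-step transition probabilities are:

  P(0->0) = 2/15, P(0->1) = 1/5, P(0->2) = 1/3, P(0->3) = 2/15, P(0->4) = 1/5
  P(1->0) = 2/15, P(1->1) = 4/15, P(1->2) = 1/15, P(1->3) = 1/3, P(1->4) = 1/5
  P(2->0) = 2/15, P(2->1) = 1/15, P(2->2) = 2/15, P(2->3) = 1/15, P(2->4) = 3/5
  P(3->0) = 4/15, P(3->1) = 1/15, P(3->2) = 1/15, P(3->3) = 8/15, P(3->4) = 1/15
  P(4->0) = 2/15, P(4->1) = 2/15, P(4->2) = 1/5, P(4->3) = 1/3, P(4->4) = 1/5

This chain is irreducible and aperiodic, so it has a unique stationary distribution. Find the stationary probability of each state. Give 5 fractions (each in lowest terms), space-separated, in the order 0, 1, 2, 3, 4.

Answer: 1633/9267 1213/9267 945/6178 1987/6178 2023/9267

Derivation:
The stationary distribution satisfies pi = pi * P, i.e.:
  pi_0 = 2/15*pi_0 + 2/15*pi_1 + 2/15*pi_2 + 4/15*pi_3 + 2/15*pi_4
  pi_1 = 1/5*pi_0 + 4/15*pi_1 + 1/15*pi_2 + 1/15*pi_3 + 2/15*pi_4
  pi_2 = 1/3*pi_0 + 1/15*pi_1 + 2/15*pi_2 + 1/15*pi_3 + 1/5*pi_4
  pi_3 = 2/15*pi_0 + 1/3*pi_1 + 1/15*pi_2 + 8/15*pi_3 + 1/3*pi_4
  pi_4 = 1/5*pi_0 + 1/5*pi_1 + 3/5*pi_2 + 1/15*pi_3 + 1/5*pi_4
with normalization: pi_0 + pi_1 + pi_2 + pi_3 + pi_4 = 1.

Using the first 4 balance equations plus normalization, the linear system A*pi = b is:
  [-13/15, 2/15, 2/15, 4/15, 2/15] . pi = 0
  [1/5, -11/15, 1/15, 1/15, 2/15] . pi = 0
  [1/3, 1/15, -13/15, 1/15, 1/5] . pi = 0
  [2/15, 1/3, 1/15, -7/15, 1/3] . pi = 0
  [1, 1, 1, 1, 1] . pi = 1

Solving yields:
  pi_0 = 1633/9267
  pi_1 = 1213/9267
  pi_2 = 945/6178
  pi_3 = 1987/6178
  pi_4 = 2023/9267

Verification (pi * P):
  1633/9267*2/15 + 1213/9267*2/15 + 945/6178*2/15 + 1987/6178*4/15 + 2023/9267*2/15 = 1633/9267 = pi_0  (ok)
  1633/9267*1/5 + 1213/9267*4/15 + 945/6178*1/15 + 1987/6178*1/15 + 2023/9267*2/15 = 1213/9267 = pi_1  (ok)
  1633/9267*1/3 + 1213/9267*1/15 + 945/6178*2/15 + 1987/6178*1/15 + 2023/9267*1/5 = 945/6178 = pi_2  (ok)
  1633/9267*2/15 + 1213/9267*1/3 + 945/6178*1/15 + 1987/6178*8/15 + 2023/9267*1/3 = 1987/6178 = pi_3  (ok)
  1633/9267*1/5 + 1213/9267*1/5 + 945/6178*3/5 + 1987/6178*1/15 + 2023/9267*1/5 = 2023/9267 = pi_4  (ok)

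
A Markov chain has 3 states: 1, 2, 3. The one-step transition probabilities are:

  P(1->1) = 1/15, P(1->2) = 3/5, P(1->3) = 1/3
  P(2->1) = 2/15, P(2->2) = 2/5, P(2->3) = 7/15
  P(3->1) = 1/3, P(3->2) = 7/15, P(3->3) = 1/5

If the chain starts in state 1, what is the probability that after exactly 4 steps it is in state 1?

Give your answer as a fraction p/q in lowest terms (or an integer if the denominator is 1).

Computing P^4 by repeated multiplication:
P^1 =
  1: [1/15, 3/5, 1/3]
  2: [2/15, 2/5, 7/15]
  3: [1/3, 7/15, 1/5]
P^2 =
  1: [44/225, 98/225, 83/225]
  2: [49/225, 103/225, 73/225]
  3: [34/225, 12/25, 83/225]
P^3 =
  1: [131/675, 313/675, 77/225]
  2: [124/675, 314/675, 79/225]
  3: [133/675, 307/675, 47/135]
P^4 =
  1: [1912/10125, 1558/3375, 3539/10125]
  2: [1937/10125, 1553/3375, 3529/10125]
  3: [1922/10125, 4684/10125, 391/1125]

(P^4)[1 -> 1] = 1912/10125

Answer: 1912/10125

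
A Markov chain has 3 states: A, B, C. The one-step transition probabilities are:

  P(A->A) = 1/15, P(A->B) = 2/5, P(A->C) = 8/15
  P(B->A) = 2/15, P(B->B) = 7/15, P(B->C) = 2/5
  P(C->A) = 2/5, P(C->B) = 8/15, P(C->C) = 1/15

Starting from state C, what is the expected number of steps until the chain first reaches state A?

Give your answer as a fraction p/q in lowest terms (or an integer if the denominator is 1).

Answer: 15/4

Derivation:
Let h_i = expected steps to first reach A from state i.
Boundary: h_A = 0.
First-step equations for the other states:
  h_B = 1 + 2/15*h_A + 7/15*h_B + 2/5*h_C
  h_C = 1 + 2/5*h_A + 8/15*h_B + 1/15*h_C

Substituting h_A = 0 and rearranging gives the linear system (I - Q) h = 1:
  [8/15, -2/5] . (h_B, h_C) = 1
  [-8/15, 14/15] . (h_B, h_C) = 1

Solving yields:
  h_B = 75/16
  h_C = 15/4

Starting state is C, so the expected hitting time is h_C = 15/4.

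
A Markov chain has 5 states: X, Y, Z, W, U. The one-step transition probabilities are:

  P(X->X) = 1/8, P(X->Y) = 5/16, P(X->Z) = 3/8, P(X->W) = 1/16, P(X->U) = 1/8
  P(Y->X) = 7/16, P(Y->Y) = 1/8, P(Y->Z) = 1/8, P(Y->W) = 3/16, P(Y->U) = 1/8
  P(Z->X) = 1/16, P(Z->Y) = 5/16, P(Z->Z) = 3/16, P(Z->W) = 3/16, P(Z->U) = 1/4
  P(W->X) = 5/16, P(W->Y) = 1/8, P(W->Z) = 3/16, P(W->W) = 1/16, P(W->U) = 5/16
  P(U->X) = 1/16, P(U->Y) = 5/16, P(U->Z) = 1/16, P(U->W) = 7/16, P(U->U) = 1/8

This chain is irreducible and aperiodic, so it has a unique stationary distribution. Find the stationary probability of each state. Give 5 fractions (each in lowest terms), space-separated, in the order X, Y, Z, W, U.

Answer: 4889/23348 10931/46696 17673/93392 8597/46696 17107/93392

Derivation:
The stationary distribution satisfies pi = pi * P, i.e.:
  pi_X = 1/8*pi_X + 7/16*pi_Y + 1/16*pi_Z + 5/16*pi_W + 1/16*pi_U
  pi_Y = 5/16*pi_X + 1/8*pi_Y + 5/16*pi_Z + 1/8*pi_W + 5/16*pi_U
  pi_Z = 3/8*pi_X + 1/8*pi_Y + 3/16*pi_Z + 3/16*pi_W + 1/16*pi_U
  pi_W = 1/16*pi_X + 3/16*pi_Y + 3/16*pi_Z + 1/16*pi_W + 7/16*pi_U
  pi_U = 1/8*pi_X + 1/8*pi_Y + 1/4*pi_Z + 5/16*pi_W + 1/8*pi_U
with normalization: pi_X + pi_Y + pi_Z + pi_W + pi_U = 1.

Using the first 4 balance equations plus normalization, the linear system A*pi = b is:
  [-7/8, 7/16, 1/16, 5/16, 1/16] . pi = 0
  [5/16, -7/8, 5/16, 1/8, 5/16] . pi = 0
  [3/8, 1/8, -13/16, 3/16, 1/16] . pi = 0
  [1/16, 3/16, 3/16, -15/16, 7/16] . pi = 0
  [1, 1, 1, 1, 1] . pi = 1

Solving yields:
  pi_X = 4889/23348
  pi_Y = 10931/46696
  pi_Z = 17673/93392
  pi_W = 8597/46696
  pi_U = 17107/93392

Verification (pi * P):
  4889/23348*1/8 + 10931/46696*7/16 + 17673/93392*1/16 + 8597/46696*5/16 + 17107/93392*1/16 = 4889/23348 = pi_X  (ok)
  4889/23348*5/16 + 10931/46696*1/8 + 17673/93392*5/16 + 8597/46696*1/8 + 17107/93392*5/16 = 10931/46696 = pi_Y  (ok)
  4889/23348*3/8 + 10931/46696*1/8 + 17673/93392*3/16 + 8597/46696*3/16 + 17107/93392*1/16 = 17673/93392 = pi_Z  (ok)
  4889/23348*1/16 + 10931/46696*3/16 + 17673/93392*3/16 + 8597/46696*1/16 + 17107/93392*7/16 = 8597/46696 = pi_W  (ok)
  4889/23348*1/8 + 10931/46696*1/8 + 17673/93392*1/4 + 8597/46696*5/16 + 17107/93392*1/8 = 17107/93392 = pi_U  (ok)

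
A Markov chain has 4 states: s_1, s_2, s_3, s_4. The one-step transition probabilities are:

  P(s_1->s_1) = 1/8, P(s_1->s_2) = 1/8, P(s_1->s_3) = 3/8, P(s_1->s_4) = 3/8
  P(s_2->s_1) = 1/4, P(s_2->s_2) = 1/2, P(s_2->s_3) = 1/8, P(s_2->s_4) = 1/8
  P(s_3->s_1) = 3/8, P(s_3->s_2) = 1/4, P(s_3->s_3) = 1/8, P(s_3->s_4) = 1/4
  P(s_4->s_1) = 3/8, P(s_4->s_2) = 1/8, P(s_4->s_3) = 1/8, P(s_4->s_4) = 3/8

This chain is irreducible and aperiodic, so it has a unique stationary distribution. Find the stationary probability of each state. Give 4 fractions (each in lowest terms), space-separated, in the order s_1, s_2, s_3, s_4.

Answer: 37/134 16/67 13/67 39/134

Derivation:
The stationary distribution satisfies pi = pi * P, i.e.:
  pi_s_1 = 1/8*pi_s_1 + 1/4*pi_s_2 + 3/8*pi_s_3 + 3/8*pi_s_4
  pi_s_2 = 1/8*pi_s_1 + 1/2*pi_s_2 + 1/4*pi_s_3 + 1/8*pi_s_4
  pi_s_3 = 3/8*pi_s_1 + 1/8*pi_s_2 + 1/8*pi_s_3 + 1/8*pi_s_4
  pi_s_4 = 3/8*pi_s_1 + 1/8*pi_s_2 + 1/4*pi_s_3 + 3/8*pi_s_4
with normalization: pi_s_1 + pi_s_2 + pi_s_3 + pi_s_4 = 1.

Using the first 3 balance equations plus normalization, the linear system A*pi = b is:
  [-7/8, 1/4, 3/8, 3/8] . pi = 0
  [1/8, -1/2, 1/4, 1/8] . pi = 0
  [3/8, 1/8, -7/8, 1/8] . pi = 0
  [1, 1, 1, 1] . pi = 1

Solving yields:
  pi_s_1 = 37/134
  pi_s_2 = 16/67
  pi_s_3 = 13/67
  pi_s_4 = 39/134

Verification (pi * P):
  37/134*1/8 + 16/67*1/4 + 13/67*3/8 + 39/134*3/8 = 37/134 = pi_s_1  (ok)
  37/134*1/8 + 16/67*1/2 + 13/67*1/4 + 39/134*1/8 = 16/67 = pi_s_2  (ok)
  37/134*3/8 + 16/67*1/8 + 13/67*1/8 + 39/134*1/8 = 13/67 = pi_s_3  (ok)
  37/134*3/8 + 16/67*1/8 + 13/67*1/4 + 39/134*3/8 = 39/134 = pi_s_4  (ok)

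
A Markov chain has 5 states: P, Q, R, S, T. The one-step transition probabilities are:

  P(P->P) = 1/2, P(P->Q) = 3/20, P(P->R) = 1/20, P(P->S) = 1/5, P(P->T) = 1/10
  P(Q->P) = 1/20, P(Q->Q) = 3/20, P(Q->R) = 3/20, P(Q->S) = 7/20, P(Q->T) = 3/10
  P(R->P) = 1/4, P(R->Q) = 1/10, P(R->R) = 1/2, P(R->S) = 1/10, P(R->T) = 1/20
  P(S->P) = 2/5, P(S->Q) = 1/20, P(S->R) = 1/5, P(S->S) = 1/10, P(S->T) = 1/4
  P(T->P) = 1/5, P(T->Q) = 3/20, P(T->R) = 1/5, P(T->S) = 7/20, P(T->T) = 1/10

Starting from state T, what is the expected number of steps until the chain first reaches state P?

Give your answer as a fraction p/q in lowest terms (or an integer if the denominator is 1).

Answer: 139700/33769

Derivation:
Let h_i = expected steps to first reach P from state i.
Boundary: h_P = 0.
First-step equations for the other states:
  h_Q = 1 + 1/20*h_P + 3/20*h_Q + 3/20*h_R + 7/20*h_S + 3/10*h_T
  h_R = 1 + 1/4*h_P + 1/10*h_Q + 1/2*h_R + 1/10*h_S + 1/20*h_T
  h_S = 1 + 2/5*h_P + 1/20*h_Q + 1/5*h_R + 1/10*h_S + 1/4*h_T
  h_T = 1 + 1/5*h_P + 3/20*h_Q + 1/5*h_R + 7/20*h_S + 1/10*h_T

Substituting h_P = 0 and rearranging gives the linear system (I - Q) h = 1:
  [17/20, -3/20, -7/20, -3/10] . (h_Q, h_R, h_S, h_T) = 1
  [-1/10, 1/2, -1/10, -1/20] . (h_Q, h_R, h_S, h_T) = 1
  [-1/20, -1/5, 9/10, -1/4] . (h_Q, h_R, h_S, h_T) = 1
  [-3/20, -1/5, -7/20, 9/10] . (h_Q, h_R, h_S, h_T) = 1

Solving yields:
  h_Q = 160800/33769
  h_R = 136800/33769
  h_S = 115660/33769
  h_T = 139700/33769

Starting state is T, so the expected hitting time is h_T = 139700/33769.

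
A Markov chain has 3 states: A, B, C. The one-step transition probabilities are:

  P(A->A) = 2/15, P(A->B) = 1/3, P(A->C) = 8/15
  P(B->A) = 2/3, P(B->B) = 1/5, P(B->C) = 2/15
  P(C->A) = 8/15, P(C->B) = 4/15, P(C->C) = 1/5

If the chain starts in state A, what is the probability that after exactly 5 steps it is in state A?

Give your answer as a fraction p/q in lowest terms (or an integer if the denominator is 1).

Answer: 302374/759375

Derivation:
Computing P^5 by repeated multiplication:
P^1 =
  A: [2/15, 1/3, 8/15]
  B: [2/3, 1/5, 2/15]
  C: [8/15, 4/15, 1/5]
P^2 =
  A: [118/225, 19/75, 2/9]
  B: [22/75, 67/225, 92/225]
  C: [16/45, 64/225, 9/25]
P^3 =
  A: [134/375, 961/3375, 1208/3375]
  B: [1538/3375, 899/3375, 938/3375]
  C: [1448/3375, 916/3375, 337/1125]
P^4 =
  A: [21686/50625, 2749/10125, 15194/50625]
  B: [3914/10125, 1571/5625, 16916/50625]
  C: [20144/50625, 14032/50625, 5483/16875]
P^5 =
  A: [302374/759375, 70147/253125, 49312/151875]
  B: [105286/253125, 207931/759375, 235586/759375]
  C: [12488/30375, 208612/759375, 26507/84375]

(P^5)[A -> A] = 302374/759375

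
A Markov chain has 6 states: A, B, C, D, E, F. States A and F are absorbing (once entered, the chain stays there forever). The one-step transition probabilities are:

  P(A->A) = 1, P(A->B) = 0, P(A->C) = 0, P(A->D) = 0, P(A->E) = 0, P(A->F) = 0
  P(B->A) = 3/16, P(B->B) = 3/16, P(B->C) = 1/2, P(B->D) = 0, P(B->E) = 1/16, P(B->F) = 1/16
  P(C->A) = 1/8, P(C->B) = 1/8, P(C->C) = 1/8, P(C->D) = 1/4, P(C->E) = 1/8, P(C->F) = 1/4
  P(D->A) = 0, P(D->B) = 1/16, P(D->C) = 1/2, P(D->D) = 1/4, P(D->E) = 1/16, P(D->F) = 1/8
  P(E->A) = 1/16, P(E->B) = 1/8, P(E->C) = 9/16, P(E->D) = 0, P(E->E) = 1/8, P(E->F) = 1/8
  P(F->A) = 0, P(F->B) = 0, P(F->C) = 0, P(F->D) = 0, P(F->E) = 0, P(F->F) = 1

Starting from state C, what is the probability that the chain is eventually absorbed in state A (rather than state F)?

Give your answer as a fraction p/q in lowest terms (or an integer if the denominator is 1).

Answer: 757/2171

Derivation:
Let a_i = P(absorbed in A | start in state i).
Boundary conditions: a_A = 1, a_F = 0.
For each transient state i, a_i = sum_j P(i->j) * a_j:
  a_B = 3/16*a_A + 3/16*a_B + 1/2*a_C + 0*a_D + 1/16*a_E + 1/16*a_F
  a_C = 1/8*a_A + 1/8*a_B + 1/8*a_C + 1/4*a_D + 1/8*a_E + 1/4*a_F
  a_D = 0*a_A + 1/16*a_B + 1/2*a_C + 1/4*a_D + 1/16*a_E + 1/8*a_F
  a_E = 1/16*a_A + 1/8*a_B + 9/16*a_C + 0*a_D + 1/8*a_E + 1/8*a_F

Substituting a_A = 1 and a_F = 0, rearrange to (I - Q) a = r where r[i] = P(i -> A):
  [13/16, -1/2, 0, -1/16] . (a_B, a_C, a_D, a_E) = 3/16
  [-1/8, 7/8, -1/4, -1/8] . (a_B, a_C, a_D, a_E) = 1/8
  [-1/16, -1/2, 3/4, -1/16] . (a_B, a_C, a_D, a_E) = 0
  [-1/8, -9/16, 0, 7/8] . (a_B, a_C, a_D, a_E) = 1/16

Solving yields:
  a_B = 2055/4342
  a_C = 757/2171
  a_D = 656/2171
  a_E = 1577/4342

Starting state is C, so the absorption probability is a_C = 757/2171.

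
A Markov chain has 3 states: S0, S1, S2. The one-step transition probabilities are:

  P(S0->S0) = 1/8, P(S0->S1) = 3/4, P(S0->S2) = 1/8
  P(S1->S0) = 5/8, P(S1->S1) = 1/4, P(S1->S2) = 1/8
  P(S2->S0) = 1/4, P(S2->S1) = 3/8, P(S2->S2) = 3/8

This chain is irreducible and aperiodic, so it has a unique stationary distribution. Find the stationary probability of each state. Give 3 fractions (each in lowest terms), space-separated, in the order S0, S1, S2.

The stationary distribution satisfies pi = pi * P, i.e.:
  pi_S0 = 1/8*pi_S0 + 5/8*pi_S1 + 1/4*pi_S2
  pi_S1 = 3/4*pi_S0 + 1/4*pi_S1 + 3/8*pi_S2
  pi_S2 = 1/8*pi_S0 + 1/8*pi_S1 + 3/8*pi_S2
with normalization: pi_S0 + pi_S1 + pi_S2 = 1.

Using the first 2 balance equations plus normalization, the linear system A*pi = b is:
  [-7/8, 5/8, 1/4] . pi = 0
  [3/4, -3/4, 3/8] . pi = 0
  [1, 1, 1] . pi = 1

Solving yields:
  pi_S0 = 3/8
  pi_S1 = 11/24
  pi_S2 = 1/6

Verification (pi * P):
  3/8*1/8 + 11/24*5/8 + 1/6*1/4 = 3/8 = pi_S0  (ok)
  3/8*3/4 + 11/24*1/4 + 1/6*3/8 = 11/24 = pi_S1  (ok)
  3/8*1/8 + 11/24*1/8 + 1/6*3/8 = 1/6 = pi_S2  (ok)

Answer: 3/8 11/24 1/6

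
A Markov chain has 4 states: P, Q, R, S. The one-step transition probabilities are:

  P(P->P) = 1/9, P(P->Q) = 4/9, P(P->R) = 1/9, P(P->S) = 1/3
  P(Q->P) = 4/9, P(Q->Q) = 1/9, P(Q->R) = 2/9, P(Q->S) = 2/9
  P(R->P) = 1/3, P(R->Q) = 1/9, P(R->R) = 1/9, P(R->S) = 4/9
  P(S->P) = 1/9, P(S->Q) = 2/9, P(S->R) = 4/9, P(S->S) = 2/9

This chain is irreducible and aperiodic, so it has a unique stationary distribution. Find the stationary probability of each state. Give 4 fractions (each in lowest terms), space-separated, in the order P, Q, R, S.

The stationary distribution satisfies pi = pi * P, i.e.:
  pi_P = 1/9*pi_P + 4/9*pi_Q + 1/3*pi_R + 1/9*pi_S
  pi_Q = 4/9*pi_P + 1/9*pi_Q + 1/9*pi_R + 2/9*pi_S
  pi_R = 1/9*pi_P + 2/9*pi_Q + 1/9*pi_R + 4/9*pi_S
  pi_S = 1/3*pi_P + 2/9*pi_Q + 4/9*pi_R + 2/9*pi_S
with normalization: pi_P + pi_Q + pi_R + pi_S = 1.

Using the first 3 balance equations plus normalization, the linear system A*pi = b is:
  [-8/9, 4/9, 1/3, 1/9] . pi = 0
  [4/9, -8/9, 1/9, 2/9] . pi = 0
  [1/9, 2/9, -8/9, 4/9] . pi = 0
  [1, 1, 1, 1] . pi = 1

Solving yields:
  pi_P = 250/1049
  pi_Q = 235/1049
  pi_R = 248/1049
  pi_S = 316/1049

Verification (pi * P):
  250/1049*1/9 + 235/1049*4/9 + 248/1049*1/3 + 316/1049*1/9 = 250/1049 = pi_P  (ok)
  250/1049*4/9 + 235/1049*1/9 + 248/1049*1/9 + 316/1049*2/9 = 235/1049 = pi_Q  (ok)
  250/1049*1/9 + 235/1049*2/9 + 248/1049*1/9 + 316/1049*4/9 = 248/1049 = pi_R  (ok)
  250/1049*1/3 + 235/1049*2/9 + 248/1049*4/9 + 316/1049*2/9 = 316/1049 = pi_S  (ok)

Answer: 250/1049 235/1049 248/1049 316/1049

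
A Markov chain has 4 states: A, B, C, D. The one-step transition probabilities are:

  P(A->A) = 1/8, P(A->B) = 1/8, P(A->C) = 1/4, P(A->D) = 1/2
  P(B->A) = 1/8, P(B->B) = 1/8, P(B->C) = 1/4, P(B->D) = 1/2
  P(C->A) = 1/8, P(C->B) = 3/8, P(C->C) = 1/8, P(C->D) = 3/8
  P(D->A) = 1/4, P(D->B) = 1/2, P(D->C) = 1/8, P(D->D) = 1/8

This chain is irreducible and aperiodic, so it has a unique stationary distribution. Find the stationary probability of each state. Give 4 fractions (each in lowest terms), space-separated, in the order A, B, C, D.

Answer: 33/196 59/196 9/49 17/49

Derivation:
The stationary distribution satisfies pi = pi * P, i.e.:
  pi_A = 1/8*pi_A + 1/8*pi_B + 1/8*pi_C + 1/4*pi_D
  pi_B = 1/8*pi_A + 1/8*pi_B + 3/8*pi_C + 1/2*pi_D
  pi_C = 1/4*pi_A + 1/4*pi_B + 1/8*pi_C + 1/8*pi_D
  pi_D = 1/2*pi_A + 1/2*pi_B + 3/8*pi_C + 1/8*pi_D
with normalization: pi_A + pi_B + pi_C + pi_D = 1.

Using the first 3 balance equations plus normalization, the linear system A*pi = b is:
  [-7/8, 1/8, 1/8, 1/4] . pi = 0
  [1/8, -7/8, 3/8, 1/2] . pi = 0
  [1/4, 1/4, -7/8, 1/8] . pi = 0
  [1, 1, 1, 1] . pi = 1

Solving yields:
  pi_A = 33/196
  pi_B = 59/196
  pi_C = 9/49
  pi_D = 17/49

Verification (pi * P):
  33/196*1/8 + 59/196*1/8 + 9/49*1/8 + 17/49*1/4 = 33/196 = pi_A  (ok)
  33/196*1/8 + 59/196*1/8 + 9/49*3/8 + 17/49*1/2 = 59/196 = pi_B  (ok)
  33/196*1/4 + 59/196*1/4 + 9/49*1/8 + 17/49*1/8 = 9/49 = pi_C  (ok)
  33/196*1/2 + 59/196*1/2 + 9/49*3/8 + 17/49*1/8 = 17/49 = pi_D  (ok)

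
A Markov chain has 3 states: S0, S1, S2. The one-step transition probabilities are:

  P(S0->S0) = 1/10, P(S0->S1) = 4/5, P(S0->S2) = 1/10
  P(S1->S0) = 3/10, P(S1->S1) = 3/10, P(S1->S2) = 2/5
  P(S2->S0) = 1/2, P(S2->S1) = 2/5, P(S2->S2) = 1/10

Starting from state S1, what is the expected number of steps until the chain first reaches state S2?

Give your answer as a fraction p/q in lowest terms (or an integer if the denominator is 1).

Answer: 40/13

Derivation:
Let h_i = expected steps to first reach S2 from state i.
Boundary: h_S2 = 0.
First-step equations for the other states:
  h_S0 = 1 + 1/10*h_S0 + 4/5*h_S1 + 1/10*h_S2
  h_S1 = 1 + 3/10*h_S0 + 3/10*h_S1 + 2/5*h_S2

Substituting h_S2 = 0 and rearranging gives the linear system (I - Q) h = 1:
  [9/10, -4/5] . (h_S0, h_S1) = 1
  [-3/10, 7/10] . (h_S0, h_S1) = 1

Solving yields:
  h_S0 = 50/13
  h_S1 = 40/13

Starting state is S1, so the expected hitting time is h_S1 = 40/13.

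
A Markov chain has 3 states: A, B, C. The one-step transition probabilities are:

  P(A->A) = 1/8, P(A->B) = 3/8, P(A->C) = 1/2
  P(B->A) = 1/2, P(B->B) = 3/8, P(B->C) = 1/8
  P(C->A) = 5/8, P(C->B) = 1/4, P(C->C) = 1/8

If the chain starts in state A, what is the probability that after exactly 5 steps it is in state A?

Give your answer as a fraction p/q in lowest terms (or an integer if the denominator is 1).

Answer: 12279/32768

Derivation:
Computing P^5 by repeated multiplication:
P^1 =
  A: [1/8, 3/8, 1/2]
  B: [1/2, 3/8, 1/8]
  C: [5/8, 1/4, 1/8]
P^2 =
  A: [33/64, 5/16, 11/64]
  B: [21/64, 23/64, 5/16]
  C: [9/32, 23/64, 23/64]
P^3 =
  A: [21/64, 181/512, 163/512]
  B: [213/512, 43/128, 127/512]
  C: [225/512, 169/512, 59/256]
P^4 =
  A: [1707/4096, 1373/4096, 127/512]
  B: [3/8, 1409/4096, 1151/4096]
  C: [1491/4096, 709/2048, 1187/4096]
P^5 =
  A: [12279/32768, 1409/4096, 9217/32768]
  B: [12927/32768, 11137/32768, 17/64]
  C: [6549/16384, 11101/32768, 8569/32768]

(P^5)[A -> A] = 12279/32768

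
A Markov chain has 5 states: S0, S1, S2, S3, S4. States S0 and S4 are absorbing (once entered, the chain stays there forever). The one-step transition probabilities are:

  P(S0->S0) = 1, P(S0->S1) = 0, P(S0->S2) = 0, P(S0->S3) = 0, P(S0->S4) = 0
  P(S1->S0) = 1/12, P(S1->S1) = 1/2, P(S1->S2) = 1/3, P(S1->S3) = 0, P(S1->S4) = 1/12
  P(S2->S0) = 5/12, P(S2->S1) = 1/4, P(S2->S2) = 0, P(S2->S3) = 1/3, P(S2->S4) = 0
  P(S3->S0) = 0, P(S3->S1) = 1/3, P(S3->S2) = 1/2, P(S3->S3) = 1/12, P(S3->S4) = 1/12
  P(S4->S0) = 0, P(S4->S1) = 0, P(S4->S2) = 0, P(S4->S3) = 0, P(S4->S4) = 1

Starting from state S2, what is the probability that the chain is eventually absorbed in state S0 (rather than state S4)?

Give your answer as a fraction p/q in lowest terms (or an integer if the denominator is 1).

Answer: 379/452

Derivation:
Let a_i = P(absorbed in S0 | start in state i).
Boundary conditions: a_S0 = 1, a_S4 = 0.
For each transient state i, a_i = sum_j P(i->j) * a_j:
  a_S1 = 1/12*a_S0 + 1/2*a_S1 + 1/3*a_S2 + 0*a_S3 + 1/12*a_S4
  a_S2 = 5/12*a_S0 + 1/4*a_S1 + 0*a_S2 + 1/3*a_S3 + 0*a_S4
  a_S3 = 0*a_S0 + 1/3*a_S1 + 1/2*a_S2 + 1/12*a_S3 + 1/12*a_S4

Substituting a_S0 = 1 and a_S4 = 0, rearrange to (I - Q) a = r where r[i] = P(i -> S0):
  [1/2, -1/3, 0] . (a_S1, a_S2, a_S3) = 1/12
  [-1/4, 1, -1/3] . (a_S1, a_S2, a_S3) = 5/12
  [-1/3, -1/2, 11/12] . (a_S1, a_S2, a_S3) = 0

Solving yields:
  a_S1 = 82/113
  a_S2 = 379/452
  a_S3 = 163/226

Starting state is S2, so the absorption probability is a_S2 = 379/452.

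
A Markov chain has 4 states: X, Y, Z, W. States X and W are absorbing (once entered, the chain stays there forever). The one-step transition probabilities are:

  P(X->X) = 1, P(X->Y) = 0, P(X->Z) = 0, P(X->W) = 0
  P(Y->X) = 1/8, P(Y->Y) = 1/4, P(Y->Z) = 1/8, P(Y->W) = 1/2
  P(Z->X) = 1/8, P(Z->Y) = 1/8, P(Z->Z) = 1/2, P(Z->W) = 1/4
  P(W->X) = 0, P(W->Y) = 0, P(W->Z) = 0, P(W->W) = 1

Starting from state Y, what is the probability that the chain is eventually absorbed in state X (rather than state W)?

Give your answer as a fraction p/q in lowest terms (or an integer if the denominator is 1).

Let a_i = P(absorbed in X | start in state i).
Boundary conditions: a_X = 1, a_W = 0.
For each transient state i, a_i = sum_j P(i->j) * a_j:
  a_Y = 1/8*a_X + 1/4*a_Y + 1/8*a_Z + 1/2*a_W
  a_Z = 1/8*a_X + 1/8*a_Y + 1/2*a_Z + 1/4*a_W

Substituting a_X = 1 and a_W = 0, rearrange to (I - Q) a = r where r[i] = P(i -> X):
  [3/4, -1/8] . (a_Y, a_Z) = 1/8
  [-1/8, 1/2] . (a_Y, a_Z) = 1/8

Solving yields:
  a_Y = 5/23
  a_Z = 7/23

Starting state is Y, so the absorption probability is a_Y = 5/23.

Answer: 5/23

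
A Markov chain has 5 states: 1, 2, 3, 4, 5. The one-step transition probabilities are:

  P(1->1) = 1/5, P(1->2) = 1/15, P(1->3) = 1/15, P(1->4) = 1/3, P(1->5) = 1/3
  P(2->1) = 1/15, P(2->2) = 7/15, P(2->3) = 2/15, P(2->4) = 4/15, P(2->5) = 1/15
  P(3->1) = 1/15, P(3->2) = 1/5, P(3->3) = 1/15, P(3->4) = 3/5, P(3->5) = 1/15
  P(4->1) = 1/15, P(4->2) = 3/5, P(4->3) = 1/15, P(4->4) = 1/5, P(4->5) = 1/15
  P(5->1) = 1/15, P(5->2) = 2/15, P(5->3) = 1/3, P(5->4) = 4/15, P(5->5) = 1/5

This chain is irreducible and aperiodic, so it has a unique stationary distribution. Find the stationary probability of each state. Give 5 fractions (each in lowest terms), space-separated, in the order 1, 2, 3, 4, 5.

The stationary distribution satisfies pi = pi * P, i.e.:
  pi_1 = 1/5*pi_1 + 1/15*pi_2 + 1/15*pi_3 + 1/15*pi_4 + 1/15*pi_5
  pi_2 = 1/15*pi_1 + 7/15*pi_2 + 1/5*pi_3 + 3/5*pi_4 + 2/15*pi_5
  pi_3 = 1/15*pi_1 + 2/15*pi_2 + 1/15*pi_3 + 1/15*pi_4 + 1/3*pi_5
  pi_4 = 1/3*pi_1 + 4/15*pi_2 + 3/5*pi_3 + 1/5*pi_4 + 4/15*pi_5
  pi_5 = 1/3*pi_1 + 1/15*pi_2 + 1/15*pi_3 + 1/15*pi_4 + 1/5*pi_5
with normalization: pi_1 + pi_2 + pi_3 + pi_4 + pi_5 = 1.

Using the first 4 balance equations plus normalization, the linear system A*pi = b is:
  [-4/5, 1/15, 1/15, 1/15, 1/15] . pi = 0
  [1/15, -8/15, 1/5, 3/5, 2/15] . pi = 0
  [1/15, 2/15, -14/15, 1/15, 1/3] . pi = 0
  [1/3, 4/15, 3/5, -4/5, 4/15] . pi = 0
  [1, 1, 1, 1, 1] . pi = 1

Solving yields:
  pi_1 = 1/13
  pi_2 = 6016/14703
  pi_3 = 5327/44109
  pi_4 = 12904/44109
  pi_5 = 17/169

Verification (pi * P):
  1/13*1/5 + 6016/14703*1/15 + 5327/44109*1/15 + 12904/44109*1/15 + 17/169*1/15 = 1/13 = pi_1  (ok)
  1/13*1/15 + 6016/14703*7/15 + 5327/44109*1/5 + 12904/44109*3/5 + 17/169*2/15 = 6016/14703 = pi_2  (ok)
  1/13*1/15 + 6016/14703*2/15 + 5327/44109*1/15 + 12904/44109*1/15 + 17/169*1/3 = 5327/44109 = pi_3  (ok)
  1/13*1/3 + 6016/14703*4/15 + 5327/44109*3/5 + 12904/44109*1/5 + 17/169*4/15 = 12904/44109 = pi_4  (ok)
  1/13*1/3 + 6016/14703*1/15 + 5327/44109*1/15 + 12904/44109*1/15 + 17/169*1/5 = 17/169 = pi_5  (ok)

Answer: 1/13 6016/14703 5327/44109 12904/44109 17/169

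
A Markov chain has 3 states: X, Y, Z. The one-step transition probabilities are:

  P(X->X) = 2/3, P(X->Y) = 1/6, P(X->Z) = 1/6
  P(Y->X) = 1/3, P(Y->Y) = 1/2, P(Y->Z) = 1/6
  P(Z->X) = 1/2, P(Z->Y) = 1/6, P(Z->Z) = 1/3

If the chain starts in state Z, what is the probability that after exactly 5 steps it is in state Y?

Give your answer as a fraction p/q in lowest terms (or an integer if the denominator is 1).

Answer: 121/486

Derivation:
Computing P^5 by repeated multiplication:
P^1 =
  X: [2/3, 1/6, 1/6]
  Y: [1/3, 1/2, 1/6]
  Z: [1/2, 1/6, 1/3]
P^2 =
  X: [7/12, 2/9, 7/36]
  Y: [17/36, 1/3, 7/36]
  Z: [5/9, 2/9, 2/9]
P^3 =
  X: [121/216, 13/54, 43/216]
  Y: [113/216, 5/18, 43/216]
  Z: [5/9, 13/54, 11/54]
P^4 =
  X: [239/432, 20/81, 259/1296]
  Y: [701/1296, 7/27, 259/1296]
  Z: [179/324, 20/81, 65/324]
P^5 =
  X: [4285/7776, 121/486, 1555/7776]
  Y: [4253/7776, 41/162, 1555/7776]
  Z: [119/216, 121/486, 389/1944]

(P^5)[Z -> Y] = 121/486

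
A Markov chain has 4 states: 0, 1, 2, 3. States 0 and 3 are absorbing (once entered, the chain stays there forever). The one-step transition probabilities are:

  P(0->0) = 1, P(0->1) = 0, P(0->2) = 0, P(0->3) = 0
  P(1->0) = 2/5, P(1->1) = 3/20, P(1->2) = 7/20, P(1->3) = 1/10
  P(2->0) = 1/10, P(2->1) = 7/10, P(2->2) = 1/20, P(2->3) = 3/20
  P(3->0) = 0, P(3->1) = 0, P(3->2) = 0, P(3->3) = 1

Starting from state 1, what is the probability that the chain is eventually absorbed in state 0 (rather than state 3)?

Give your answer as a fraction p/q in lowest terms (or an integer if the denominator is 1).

Let a_i = P(absorbed in 0 | start in state i).
Boundary conditions: a_0 = 1, a_3 = 0.
For each transient state i, a_i = sum_j P(i->j) * a_j:
  a_1 = 2/5*a_0 + 3/20*a_1 + 7/20*a_2 + 1/10*a_3
  a_2 = 1/10*a_0 + 7/10*a_1 + 1/20*a_2 + 3/20*a_3

Substituting a_0 = 1 and a_3 = 0, rearrange to (I - Q) a = r where r[i] = P(i -> 0):
  [17/20, -7/20] . (a_1, a_2) = 2/5
  [-7/10, 19/20] . (a_1, a_2) = 1/10

Solving yields:
  a_1 = 166/225
  a_2 = 146/225

Starting state is 1, so the absorption probability is a_1 = 166/225.

Answer: 166/225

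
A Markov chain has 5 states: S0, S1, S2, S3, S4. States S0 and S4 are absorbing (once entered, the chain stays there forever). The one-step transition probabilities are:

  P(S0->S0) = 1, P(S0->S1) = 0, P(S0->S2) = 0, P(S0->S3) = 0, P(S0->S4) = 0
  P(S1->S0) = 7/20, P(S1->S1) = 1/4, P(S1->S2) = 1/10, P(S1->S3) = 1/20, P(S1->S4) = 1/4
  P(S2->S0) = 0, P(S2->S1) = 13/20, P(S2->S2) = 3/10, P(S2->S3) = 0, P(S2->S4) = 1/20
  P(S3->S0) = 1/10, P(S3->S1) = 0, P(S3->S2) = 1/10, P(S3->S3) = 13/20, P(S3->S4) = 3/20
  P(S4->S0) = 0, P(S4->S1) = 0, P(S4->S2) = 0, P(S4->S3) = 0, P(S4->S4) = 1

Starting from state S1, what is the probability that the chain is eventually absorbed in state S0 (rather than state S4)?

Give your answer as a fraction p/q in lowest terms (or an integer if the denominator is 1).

Let a_i = P(absorbed in S0 | start in state i).
Boundary conditions: a_S0 = 1, a_S4 = 0.
For each transient state i, a_i = sum_j P(i->j) * a_j:
  a_S1 = 7/20*a_S0 + 1/4*a_S1 + 1/10*a_S2 + 1/20*a_S3 + 1/4*a_S4
  a_S2 = 0*a_S0 + 13/20*a_S1 + 3/10*a_S2 + 0*a_S3 + 1/20*a_S4
  a_S3 = 1/10*a_S0 + 0*a_S1 + 1/10*a_S2 + 13/20*a_S3 + 3/20*a_S4

Substituting a_S0 = 1 and a_S4 = 0, rearrange to (I - Q) a = r where r[i] = P(i -> S0):
  [3/4, -1/10, -1/20] . (a_S1, a_S2, a_S3) = 7/20
  [-13/20, 7/10, 0] . (a_S1, a_S2, a_S3) = 0
  [0, -1/10, 7/20] . (a_S1, a_S2, a_S3) = 1/10

Solving yields:
  a_S1 = 357/631
  a_S2 = 663/1262
  a_S3 = 275/631

Starting state is S1, so the absorption probability is a_S1 = 357/631.

Answer: 357/631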